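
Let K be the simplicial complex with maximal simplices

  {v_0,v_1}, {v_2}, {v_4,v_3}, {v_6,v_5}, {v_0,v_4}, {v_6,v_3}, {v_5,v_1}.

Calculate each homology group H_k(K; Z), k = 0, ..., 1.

Fix the vertex order v_0 < v_1 < v_2 < v_3 < v_4 < v_5 < v_6 and write every simplex with vertices in increasing order. Then dim K = 1 and the simplices of K are:

  0-simplices (7): [v_0], [v_1], [v_2], [v_3], [v_4], [v_5], [v_6]
  1-simplices (6): [v_0,v_1], [v_0,v_4], [v_1,v_5], [v_3,v_4], [v_3,v_6], [v_5,v_6]

giving chain groups C_0 ≅ Z^7, C_1 ≅ Z^6.

Boundary ∂_1: C_1 → C_0 maps an edge to its endpoints' difference, ∂[p,q] = q − p.
This gives a 7×6 integer matrix of rank 5; reducing to Smith normal form yields diagonal entries (1,1,1,1,1).

Reading off H_k = ker ∂_k / im ∂_{k+1}:

  H_0: rank C_0 − rank ∂_1 = 7 − 5 = 2, and the invariant factors of ∂_1 are all 1, so H_0 ≅ Z^2.
  H_1: rank ker ∂_1 − rank ∂_2 = (6 − 5) − 0 = 1, and there is no ∂_2, so H_1 ≅ Z.

H_0 = Z^2,  H_1 = Z.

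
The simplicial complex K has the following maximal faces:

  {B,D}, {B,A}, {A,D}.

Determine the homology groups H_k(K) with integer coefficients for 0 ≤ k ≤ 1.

Order the vertices as A < B < D. Listing each simplex with vertices in this order, K has dimension 1 with simplices:

  0-simplices (3): A, B, D
  1-simplices (3): AB, AD, BD

so the chain groups are C_0 ≅ Z^3, C_1 ≅ Z^3.

∂_1: C_1 → C_0 sends each edge [p,q] (with p < q) to q − p.
As a 3×3 matrix over Z this has rank 2, with invariant factors (1,1).

Now H_k = ker ∂_k / im ∂_{k+1}, so:

  H_0: rank C_0 − rank ∂_1 = 3 − 2 = 1, and the invariant factors of ∂_1 are all 1, so H_0 ≅ Z.
  H_1: rank ker ∂_1 − rank ∂_2 = (3 − 2) − 0 = 1, and there is no ∂_2, so H_1 ≅ Z.

(K is a triangulation of the circle S^1.)

H_0 = Z,  H_1 = Z.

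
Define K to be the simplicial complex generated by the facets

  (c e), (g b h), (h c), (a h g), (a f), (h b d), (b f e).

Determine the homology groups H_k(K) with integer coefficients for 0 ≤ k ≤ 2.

H_0 ≅ Z,  H_1 ≅ Z^2,  H_2 = 0.

Take the total order a < b < c < d < e < f < g < h on the vertex set. Then K (dimension 2) consists of the simplices:

  0-simplices (8): a, b, c, d, e, f, g, h
  1-simplices (13): af, ag, ah, bd, be, bf, bg, bh, ce, ch, dh, ef, gh
  2-simplices (4): agh, bdh, bef, bgh

giving chain groups C_0 ≅ Z^8, C_1 ≅ Z^13, C_2 ≅ Z^4.

∂_1: C_1 → C_0 sends each edge [p,q] (with p < q) to q − p. For instance
  ∂ch = h − c.
This gives a 8×13 integer matrix of rank 7; reducing to Smith normal form yields diagonal entries (1,1,1,1,1,1,1).

The boundary map ∂_2: C_2 → C_1 acts by ∂[p,q,r] = [q,r] − [p,r] + [p,q]. For instance
  ∂bgh = gh − bh + bg,
  ∂bdh = dh − bh + bd.
As a 13×4 matrix over Z this has rank 4, with invariant factors (1,1,1,1).

Computing H_k = (kernel of ∂_k) / (image of ∂_{k+1}):

  H_0: rank C_0 − rank ∂_1 = 8 − 7 = 1, and the invariant factors of ∂_1 are all 1, so H_0 = Z.
  H_1: rank ker ∂_1 − rank ∂_2 = (13 − 7) − 4 = 2, and the invariant factors of ∂_2 are all 1, so H_1 = Z^2.
  H_2: rank ker ∂_2 − rank ∂_3 = (4 − 4) − 0 = 0, and there is no ∂_3, so H_2 = 0.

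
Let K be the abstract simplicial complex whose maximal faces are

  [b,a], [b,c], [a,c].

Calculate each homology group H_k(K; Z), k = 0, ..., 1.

Order the vertices as a < b < c. Listing each simplex with vertices in this order, K has dimension 1 with simplices:

  0-simplices (3): a, b, c
  1-simplices (3): ab, ac, bc

giving chain groups C_0 ≅ Z^3, C_1 ≅ Z^3.

∂_1: C_1 → C_0 maps an edge to its endpoints' difference, ∂[p,q] = q − p. For instance
  ∂ac = c − a.
As a 3×3 matrix over Z this has rank 2, with invariant factors (1,1).

Now H_k = ker ∂_k / im ∂_{k+1}, so:

  H_0: rank C_0 − rank ∂_1 = 3 − 2 = 1, and the invariant factors of ∂_1 are all 1, so H_0 = Z.
  H_1: rank ker ∂_1 − rank ∂_2 = (3 − 2) − 0 = 1, and there is no ∂_2, so H_1 = Z.

(K is a triangulation of the circle S^1.)

H_0 ≅ Z,  H_1 ≅ Z.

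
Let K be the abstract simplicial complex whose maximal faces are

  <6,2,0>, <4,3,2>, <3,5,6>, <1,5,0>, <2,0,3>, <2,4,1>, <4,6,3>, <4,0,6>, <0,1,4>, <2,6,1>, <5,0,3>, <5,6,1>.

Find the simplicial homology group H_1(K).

H_1 = Z/2Z.

Take the total order 0 < 1 < 2 < 3 < 4 < 5 < 6 on the vertex set. Then K (dimension 2) consists of the simplices:

  0-simplices (7): [0], [1], [2], [3], [4], [5], [6]
  1-simplices (18): [0,1], [0,2], [0,3], [0,4], [0,5], [0,6], [1,2], [1,4], [1,5], [1,6], [2,3], [2,4], [2,6], [3,4], [3,5], [3,6], [4,6], [5,6]
  2-simplices (12): [0,1,4], [0,1,5], [0,2,3], [0,2,6], [0,3,5], [0,4,6], [1,2,4], [1,2,6], [1,5,6], [2,3,4], [3,4,6], [3,5,6]

Hence C_0 ≅ Z^7, C_1 ≅ Z^18, C_2 ≅ Z^12.

Boundary ∂_1: C_1 → C_0 is given by ∂[p,q] = [q] − [p].
This gives a 7×18 integer matrix of rank 6; reducing to Smith normal form yields diagonal entries (1,1,1,1,1,1).

The boundary map ∂_2: C_2 → C_1 sends each 2-simplex [p,q,r] to [q,r] − [p,r] + [p,q]. For instance
  ∂[0,1,4] = [1,4] − [0,4] + [0,1],
  ∂[3,4,6] = [4,6] − [3,6] + [3,4].
As a 18×12 matrix over Z this has rank 12, with invariant factors (1,1,1,1,1,1,1,1,1,1,1,2).

Reading off H_k = ker ∂_k / im ∂_{k+1}:

  H_1: rank ker ∂_1 − rank ∂_2 = (18 − 6) − 12 = 0, and ∂_2 has invariant factor 2 > 1, so H_1 ≅ Z/2Z.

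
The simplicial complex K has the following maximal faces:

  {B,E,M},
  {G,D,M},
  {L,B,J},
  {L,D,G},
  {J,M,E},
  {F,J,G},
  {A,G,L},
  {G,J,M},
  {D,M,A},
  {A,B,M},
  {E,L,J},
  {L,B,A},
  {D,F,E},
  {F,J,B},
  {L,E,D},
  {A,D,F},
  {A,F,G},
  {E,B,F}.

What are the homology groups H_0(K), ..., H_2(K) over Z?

Take the total order A < B < D < E < F < G < J < L < M on the vertex set. Then K (dimension 2) consists of the simplices:

  0-simplices (9): A, B, D, E, F, G, J, L, M
  1-simplices (27): AB, AD, AF, AG, AL, AM, BE, BF, BJ, BL, BM, DE, DF, DG, DL, DM, EF, EJ, EL, EM, FG, FJ, GJ, GL, GM, JL, JM
  2-simplices (18): ABL, ABM, ADF, ADM, AFG, AGL, BEF, BEM, BFJ, BJL, DEF, DEL, DGL, DGM, EJL, EJM, FGJ, GJM

giving chain groups C_0 ≅ Z^9, C_1 ≅ Z^27, C_2 ≅ Z^18.

The boundary map ∂_1: C_1 → C_0 maps an edge to its endpoints' difference, ∂[p,q] = q − p.
The resulting 9×27 matrix has rank 8, and its Smith normal form has invariant factors (1,1,1,1,1,1,1,1).

Boundary ∂_2: C_2 → C_1 maps a triangle to the signed sum of its edges. For instance
  ∂EJM = JM − EM + EJ,
  ∂AFG = FG − AG + AF.
This gives a 27×18 integer matrix of rank 18; reducing to Smith normal form yields diagonal entries (1,1,1,1,1,1,1,1,1,1,1,1,1,1,1,1,1,2).

Now H_k = ker ∂_k / im ∂_{k+1}, so:

  H_0: rank C_0 − rank ∂_1 = 9 − 8 = 1, and the invariant factors of ∂_1 are all 1, so H_0 ≅ Z.
  H_1: rank ker ∂_1 − rank ∂_2 = (27 − 8) − 18 = 1, and ∂_2 has invariant factor 2 > 1, so H_1 ≅ Z ⊕ Z/2.
  H_2: rank ker ∂_2 − rank ∂_3 = (18 − 18) − 0 = 0, and there is no ∂_3, so H_2 ≅ 0.

(K is a triangulation of the Klein bottle.)

H_0 ≅ Z,  H_1 ≅ Z ⊕ Z/2,  H_2 = 0.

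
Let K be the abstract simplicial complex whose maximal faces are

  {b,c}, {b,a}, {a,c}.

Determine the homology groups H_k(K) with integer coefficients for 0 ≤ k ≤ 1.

Fix the vertex order a < b < c and write every simplex with vertices in increasing order. Then dim K = 1 and the simplices of K are:

  0-simplices (3): a, b, c
  1-simplices (3): ab, ac, bc

so the chain groups are C_0 ≅ Z^3, C_1 ≅ Z^3.

Boundary ∂_1: C_1 → C_0 is given by ∂[p,q] = [q] − [p].
The resulting 3×3 matrix has rank 2, and its Smith normal form has invariant factors (1,1).

Computing H_k = (kernel of ∂_k) / (image of ∂_{k+1}):

  H_0: rank C_0 − rank ∂_1 = 3 − 2 = 1, and the invariant factors of ∂_1 are all 1, so H_0 ≅ Z.
  H_1: rank ker ∂_1 − rank ∂_2 = (3 − 2) − 0 = 1, and there is no ∂_2, so H_1 ≅ Z.

As a check, the Euler characteristic is 3 − 3 = 0, which agrees with 1 − 1 = 0.

H_0 ≅ Z,  H_1 ≅ Z.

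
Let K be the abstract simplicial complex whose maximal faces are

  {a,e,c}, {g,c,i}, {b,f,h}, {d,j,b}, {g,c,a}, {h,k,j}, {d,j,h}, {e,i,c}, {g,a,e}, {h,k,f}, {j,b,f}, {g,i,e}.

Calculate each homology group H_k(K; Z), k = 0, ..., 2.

H_0 = Z^2,  H_1 = Z,  H_2 = Z.

We work with the vertex ordering a < b < c < d < e < f < g < h < i < j < k. The simplices of K, each written with vertices in increasing order, are:

  0-simplices (11): a, b, c, d, e, f, g, h, i, j, k
  1-simplices (21): ac, ae, ag, bd, bf, bh, bj, ce, cg, ci, dh, dj, eg, ei, fh, fj, fk, gi, hj, hk, jk
  2-simplices (12): ace, acg, aeg, bdj, bfh, bfj, cei, cgi, dhj, egi, fhk, hjk

giving chain groups C_0 ≅ Z^11, C_1 ≅ Z^21, C_2 ≅ Z^12.

∂_1: C_1 → C_0 maps an edge to its endpoints' difference, ∂[p,q] = q − p. For instance
  ∂fj = j − f.
The resulting 11×21 matrix has rank 9, and its Smith normal form has invariant factors (1,1,1,1,1,1,1,1,1).

Boundary ∂_2: C_2 → C_1 acts by ∂[p,q,r] = [q,r] − [p,r] + [p,q]. For instance
  ∂bdj = dj − bj + bd,
  ∂bfh = fh − bh + bf.
As a 21×12 matrix over Z this has rank 11, with invariant factors (1,1,1,1,1,1,1,1,1,1,1).

Now H_k = ker ∂_k / im ∂_{k+1}, so:

  H_0: rank C_0 − rank ∂_1 = 11 − 9 = 2, and the invariant factors of ∂_1 are all 1, so H_0 ≅ Z^2.
  H_1: rank ker ∂_1 − rank ∂_2 = (21 − 9) − 11 = 1, and the invariant factors of ∂_2 are all 1, so H_1 ≅ Z.
  H_2: rank ker ∂_2 − rank ∂_3 = (12 − 11) − 0 = 1, and there is no ∂_3, so H_2 ≅ Z.

As a check, the Euler characteristic is 11 − 21 + 12 = 2, which agrees with 2 − 1 + 1 = 2.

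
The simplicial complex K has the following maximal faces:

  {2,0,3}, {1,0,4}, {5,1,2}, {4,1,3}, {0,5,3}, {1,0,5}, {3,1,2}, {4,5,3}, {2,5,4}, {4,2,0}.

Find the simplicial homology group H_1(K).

Take the total order 0 < 1 < 2 < 3 < 4 < 5 on the vertex set. Then K (dimension 2) consists of the simplices:

  0-simplices (6): [0], [1], [2], [3], [4], [5]
  1-simplices (15): [0,1], [0,2], [0,3], [0,4], [0,5], [1,2], [1,3], [1,4], [1,5], [2,3], [2,4], [2,5], [3,4], [3,5], [4,5]
  2-simplices (10): [0,1,4], [0,1,5], [0,2,3], [0,2,4], [0,3,5], [1,2,3], [1,2,5], [1,3,4], [2,4,5], [3,4,5]

giving chain groups C_0 ≅ Z^6, C_1 ≅ Z^15, C_2 ≅ Z^10.

The boundary map ∂_1: C_1 → C_0 is given by ∂[p,q] = [q] − [p]. For instance
  ∂[2,5] = [5] − [2].
This gives a 6×15 integer matrix of rank 5; reducing to Smith normal form yields diagonal entries (1,1,1,1,1).

The boundary map ∂_2: C_2 → C_1 maps a triangle to the signed sum of its edges. For instance
  ∂[0,2,3] = [2,3] − [0,3] + [0,2],
  ∂[1,3,4] = [3,4] − [1,4] + [1,3].
This gives a 15×10 integer matrix of rank 10; reducing to Smith normal form yields diagonal entries (1,1,1,1,1,1,1,1,1,2).

Now H_k = ker ∂_k / im ∂_{k+1}, so:

  H_1: rank ker ∂_1 − rank ∂_2 = (15 − 5) − 10 = 0, and ∂_2 has invariant factor 2 > 1, so H_1 = Z/2.

H_1 ≅ Z/2.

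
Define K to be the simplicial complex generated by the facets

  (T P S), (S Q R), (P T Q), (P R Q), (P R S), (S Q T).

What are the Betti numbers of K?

Order the vertices as P < Q < R < S < T. Listing each simplex with vertices in this order, K has dimension 2 with simplices:

  0-simplices (5): P, Q, R, S, T
  1-simplices (9): PQ, PR, PS, PT, QR, QS, QT, RS, ST
  2-simplices (6): PQR, PQT, PRS, PST, QRS, QST

Hence C_0 ≅ Z^5, C_1 ≅ Z^9, C_2 ≅ Z^6.

The boundary map ∂_1: C_1 → C_0 is given by ∂[p,q] = [q] − [p]. For instance
  ∂QR = R − Q.
This gives a 5×9 integer matrix of rank 4; reducing to Smith normal form yields diagonal entries (1,1,1,1).

The boundary map ∂_2: C_2 → C_1 acts by ∂[p,q,r] = [q,r] − [p,r] + [p,q]. For instance
  ∂PRS = RS − PS + PR,
  ∂PQR = QR − PR + PQ.
As a 9×6 matrix over Z this has rank 5, with invariant factors (1,1,1,1,1).

Now H_k = ker ∂_k / im ∂_{k+1}, so:

  H_0: rank C_0 − rank ∂_1 = 5 − 4 = 1, and the invariant factors of ∂_1 are all 1, so H_0 = Z.
  H_1: rank ker ∂_1 − rank ∂_2 = (9 − 4) − 5 = 0, and the invariant factors of ∂_2 are all 1, so H_1 = 0.
  H_2: rank ker ∂_2 − rank ∂_3 = (6 − 5) − 0 = 1, and there is no ∂_3, so H_2 = Z.

As a check, the Euler characteristic is 5 − 9 + 6 = 2, which agrees with 1 − 0 + 1 = 2.
(K is a triangulation of the 2-sphere S^2.)

Hence the Betti numbers are b_0 = 1, b_1 = 0, b_2 = 1.

b_0 = 1, b_1 = 0, b_2 = 1.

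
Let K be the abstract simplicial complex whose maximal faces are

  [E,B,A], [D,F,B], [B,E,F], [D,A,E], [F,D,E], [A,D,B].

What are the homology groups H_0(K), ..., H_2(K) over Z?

H_0 ≅ Z,  H_1 = 0,  H_2 ≅ Z.

We work with the vertex ordering A < B < D < E < F. The simplices of K, each written with vertices in increasing order, are:

  0-simplices (5): A, B, D, E, F
  1-simplices (9): AB, AD, AE, BD, BE, BF, DE, DF, EF
  2-simplices (6): ABD, ABE, ADE, BDF, BEF, DEF

so the chain groups are C_0 ≅ Z^5, C_1 ≅ Z^9, C_2 ≅ Z^6.

The boundary map ∂_1: C_1 → C_0 sends each edge [p,q] (with p < q) to q − p.
The 5×9 boundary matrix has rank 4 and Smith normal form diag(1,1,1,1).

The boundary map ∂_2: C_2 → C_1 acts by ∂[p,q,r] = [q,r] − [p,r] + [p,q]. For instance
  ∂ABD = BD − AD + AB,
  ∂ADE = DE − AE + AD.
As a 9×6 matrix over Z this has rank 5, with invariant factors (1,1,1,1,1).

Reading off H_k = ker ∂_k / im ∂_{k+1}:

  H_0: rank C_0 − rank ∂_1 = 5 − 4 = 1, and the invariant factors of ∂_1 are all 1, so H_0 ≅ Z.
  H_1: rank ker ∂_1 − rank ∂_2 = (9 − 4) − 5 = 0, and the invariant factors of ∂_2 are all 1, so H_1 ≅ 0.
  H_2: rank ker ∂_2 − rank ∂_3 = (6 − 5) − 0 = 1, and there is no ∂_3, so H_2 ≅ Z.

(K is a triangulation of the 2-sphere S^2.)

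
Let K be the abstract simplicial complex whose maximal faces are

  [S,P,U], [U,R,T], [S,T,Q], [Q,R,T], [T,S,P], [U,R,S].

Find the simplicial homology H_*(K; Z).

H_0 ≅ Z,  H_1 ≅ Z,  H_2 = 0.

K has 6 vertices, 12 edges, 6 triangles.
rank ∂_0 = 0, rank ∂_1 = 5 ⇒ b_0 = 6 − 0 − 5 = 1; all invariant factors of ∂_1 are 1 so no torsion. So H_0 ≅ Z.
rank ∂_1 = 5, rank ∂_2 = 6 ⇒ b_1 = 12 − 5 − 6 = 1; all invariant factors of ∂_2 are 1 so no torsion. So H_1 ≅ Z.
rank ∂_2 = 6, rank ∂_3 = 0 ⇒ b_2 = 6 − 6 − 0 = 0. So H_2 ≅ 0.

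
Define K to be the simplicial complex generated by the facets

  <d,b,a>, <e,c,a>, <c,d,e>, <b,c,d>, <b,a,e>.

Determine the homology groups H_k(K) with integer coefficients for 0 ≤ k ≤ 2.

H_0 = Z,  H_1 = Z,  H_2 = 0.

We work with the vertex ordering a < b < c < d < e. The simplices of K, each written with vertices in increasing order, are:

  0-simplices (5): a, b, c, d, e
  1-simplices (10): ab, ac, ad, ae, bc, bd, be, cd, ce, de
  2-simplices (5): abd, abe, ace, bcd, cde

giving chain groups C_0 ≅ Z^5, C_1 ≅ Z^10, C_2 ≅ Z^5.

∂_1: C_1 → C_0 maps an edge to its endpoints' difference, ∂[p,q] = q − p. For instance
  ∂ce = e − c.
This gives a 5×10 integer matrix of rank 4; reducing to Smith normal form yields diagonal entries (1,1,1,1).

∂_2: C_2 → C_1 acts by ∂[p,q,r] = [q,r] − [p,r] + [p,q]. For instance
  ∂bcd = cd − bd + bc,
  ∂ace = ce − ae + ac.
This gives a 10×5 integer matrix of rank 5; reducing to Smith normal form yields diagonal entries (1,1,1,1,1).

Reading off H_k = ker ∂_k / im ∂_{k+1}:

  H_0: rank C_0 − rank ∂_1 = 5 − 4 = 1, and the invariant factors of ∂_1 are all 1, so H_0 = Z.
  H_1: rank ker ∂_1 − rank ∂_2 = (10 − 4) − 5 = 1, and the invariant factors of ∂_2 are all 1, so H_1 = Z.
  H_2: rank ker ∂_2 − rank ∂_3 = (5 − 5) − 0 = 0, and there is no ∂_3, so H_2 = 0.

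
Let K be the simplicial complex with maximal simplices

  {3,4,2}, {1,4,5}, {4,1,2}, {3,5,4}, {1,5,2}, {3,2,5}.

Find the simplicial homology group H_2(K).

Order the vertices as 1 < 2 < 3 < 4 < 5. Listing each simplex with vertices in this order, K has dimension 2 with simplices:

  0-simplices (5): [1], [2], [3], [4], [5]
  1-simplices (9): [1,2], [1,4], [1,5], [2,3], [2,4], [2,5], [3,4], [3,5], [4,5]
  2-simplices (6): [1,2,4], [1,2,5], [1,4,5], [2,3,4], [2,3,5], [3,4,5]

Hence C_0 ≅ Z^5, C_1 ≅ Z^9, C_2 ≅ Z^6.

The boundary map ∂_1: C_1 → C_0 maps an edge to its endpoints' difference, ∂[p,q] = q − p. For instance
  ∂[1,2] = [2] − [1].
As a 5×9 matrix over Z this has rank 4, with invariant factors (1,1,1,1).

Boundary ∂_2: C_2 → C_1 sends each 2-simplex [p,q,r] to [q,r] − [p,r] + [p,q]. For instance
  ∂[3,4,5] = [4,5] − [3,5] + [3,4],
  ∂[1,4,5] = [4,5] − [1,5] + [1,4].
The resulting 9×6 matrix has rank 5, and its Smith normal form has invariant factors (1,1,1,1,1).

Computing H_k = (kernel of ∂_k) / (image of ∂_{k+1}):

  H_2: rank ker ∂_2 − rank ∂_3 = (6 − 5) − 0 = 1, and there is no ∂_3, so H_2 ≅ Z.

H_2 = Z.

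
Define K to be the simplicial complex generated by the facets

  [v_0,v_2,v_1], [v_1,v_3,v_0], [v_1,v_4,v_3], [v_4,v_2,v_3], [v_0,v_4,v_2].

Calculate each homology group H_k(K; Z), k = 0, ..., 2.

Take the total order v_0 < v_1 < v_2 < v_3 < v_4 on the vertex set. Then K (dimension 2) consists of the simplices:

  0-simplices (5): [v_0], [v_1], [v_2], [v_3], [v_4]
  1-simplices (10): [v_0,v_1], [v_0,v_2], [v_0,v_3], [v_0,v_4], [v_1,v_2], [v_1,v_3], [v_1,v_4], [v_2,v_3], [v_2,v_4], [v_3,v_4]
  2-simplices (5): [v_0,v_1,v_2], [v_0,v_1,v_3], [v_0,v_2,v_4], [v_1,v_3,v_4], [v_2,v_3,v_4]

giving chain groups C_0 ≅ Z^5, C_1 ≅ Z^10, C_2 ≅ Z^5.

The boundary map ∂_1: C_1 → C_0 maps an edge to its endpoints' difference, ∂[p,q] = q − p. For instance
  ∂[v_0,v_1] = [v_1] − [v_0].
The 5×10 boundary matrix has rank 4 and Smith normal form diag(1,1,1,1).

Boundary ∂_2: C_2 → C_1 maps a triangle to the signed sum of its edges. For instance
  ∂[v_0,v_1,v_2] = [v_1,v_2] − [v_0,v_2] + [v_0,v_1],
  ∂[v_0,v_1,v_3] = [v_1,v_3] − [v_0,v_3] + [v_0,v_1].
This gives a 10×5 integer matrix of rank 5; reducing to Smith normal form yields diagonal entries (1,1,1,1,1).

Now H_k = ker ∂_k / im ∂_{k+1}, so:

  H_0: rank C_0 − rank ∂_1 = 5 − 4 = 1, and the invariant factors of ∂_1 are all 1, so H_0 ≅ Z.
  H_1: rank ker ∂_1 − rank ∂_2 = (10 − 4) − 5 = 1, and the invariant factors of ∂_2 are all 1, so H_1 ≅ Z.
  H_2: rank ker ∂_2 − rank ∂_3 = (5 − 5) − 0 = 0, and there is no ∂_3, so H_2 ≅ 0.

As a check, the Euler characteristic is 5 − 10 + 5 = 0, which agrees with 1 − 1 + 0 = 0.
(K is a triangulation of the Möbius band.)

H_0 ≅ Z,  H_1 ≅ Z,  H_2 = 0.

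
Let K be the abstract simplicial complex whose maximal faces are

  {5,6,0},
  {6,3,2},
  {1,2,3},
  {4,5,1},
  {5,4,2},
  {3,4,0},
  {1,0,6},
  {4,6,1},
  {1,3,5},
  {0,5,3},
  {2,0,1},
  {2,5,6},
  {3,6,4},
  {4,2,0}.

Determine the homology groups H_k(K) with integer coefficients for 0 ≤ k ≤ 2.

H_0 ≅ Z,  H_1 ≅ Z^2,  H_2 ≅ Z.

We work with the vertex ordering 0 < 1 < 2 < 3 < 4 < 5 < 6. The simplices of K, each written with vertices in increasing order, are:

  0-simplices (7): [0], [1], [2], [3], [4], [5], [6]
  1-simplices (21): [0,1], [0,2], [0,3], [0,4], [0,5], [0,6], [1,2], [1,3], [1,4], [1,5], [1,6], [2,3], [2,4], [2,5], [2,6], [3,4], [3,5], [3,6], [4,5], [4,6], [5,6]
  2-simplices (14): [0,1,2], [0,1,6], [0,2,4], [0,3,4], [0,3,5], [0,5,6], [1,2,3], [1,3,5], [1,4,5], [1,4,6], [2,3,6], [2,4,5], [2,5,6], [3,4,6]

giving chain groups C_0 ≅ Z^7, C_1 ≅ Z^21, C_2 ≅ Z^14.

The boundary map ∂_1: C_1 → C_0 sends each edge [p,q] (with p < q) to q − p. For instance
  ∂[0,5] = [5] − [0].
The 7×21 boundary matrix has rank 6 and Smith normal form diag(1,1,1,1,1,1).

Boundary ∂_2: C_2 → C_1 maps a triangle to the signed sum of its edges. For instance
  ∂[0,5,6] = [5,6] − [0,6] + [0,5],
  ∂[1,4,5] = [4,5] − [1,5] + [1,4].
This gives a 21×14 integer matrix of rank 13; reducing to Smith normal form yields diagonal entries (1,1,1,1,1,1,1,1,1,1,1,1,1).

Computing H_k = (kernel of ∂_k) / (image of ∂_{k+1}):

  H_0: rank C_0 − rank ∂_1 = 7 − 6 = 1, and the invariant factors of ∂_1 are all 1, so H_0 = Z.
  H_1: rank ker ∂_1 − rank ∂_2 = (21 − 6) − 13 = 2, and the invariant factors of ∂_2 are all 1, so H_1 = Z^2.
  H_2: rank ker ∂_2 − rank ∂_3 = (14 − 13) − 0 = 1, and there is no ∂_3, so H_2 = Z.

(K is a triangulation of the torus T^2.)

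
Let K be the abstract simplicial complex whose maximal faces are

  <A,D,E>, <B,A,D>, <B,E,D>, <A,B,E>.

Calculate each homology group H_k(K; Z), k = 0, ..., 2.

Take the total order A < B < D < E on the vertex set. Then K (dimension 2) consists of the simplices:

  0-simplices (4): A, B, D, E
  1-simplices (6): AB, AD, AE, BD, BE, DE
  2-simplices (4): ABD, ABE, ADE, BDE

Hence C_0 ≅ Z^4, C_1 ≅ Z^6, C_2 ≅ Z^4.

Boundary ∂_1: C_1 → C_0 maps an edge to its endpoints' difference, ∂[p,q] = q − p. For instance
  ∂AE = E − A.
As a 4×6 matrix over Z this has rank 3, with invariant factors (1,1,1).

∂_2: C_2 → C_1 acts by ∂[p,q,r] = [q,r] − [p,r] + [p,q]. For instance
  ∂ABE = BE − AE + AB,
  ∂BDE = DE − BE + BD.
This gives a 6×4 integer matrix of rank 3; reducing to Smith normal form yields diagonal entries (1,1,1).

Reading off H_k = ker ∂_k / im ∂_{k+1}:

  H_0: rank C_0 − rank ∂_1 = 4 − 3 = 1, and the invariant factors of ∂_1 are all 1, so H_0 ≅ Z.
  H_1: rank ker ∂_1 − rank ∂_2 = (6 − 3) − 3 = 0, and the invariant factors of ∂_2 are all 1, so H_1 ≅ 0.
  H_2: rank ker ∂_2 − rank ∂_3 = (4 − 3) − 0 = 1, and there is no ∂_3, so H_2 ≅ Z.

H_0 ≅ Z,  H_1 = 0,  H_2 ≅ Z.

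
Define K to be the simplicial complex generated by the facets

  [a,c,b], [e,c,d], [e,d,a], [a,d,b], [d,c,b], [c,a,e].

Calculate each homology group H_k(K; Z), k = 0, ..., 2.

H_0 = Z,  H_1 = 0,  H_2 = Z.

Take the total order a < b < c < d < e on the vertex set. Then K (dimension 2) consists of the simplices:

  0-simplices (5): a, b, c, d, e
  1-simplices (9): ab, ac, ad, ae, bc, bd, cd, ce, de
  2-simplices (6): abc, abd, ace, ade, bcd, cde

giving chain groups C_0 ≅ Z^5, C_1 ≅ Z^9, C_2 ≅ Z^6.

∂_1: C_1 → C_0 is given by ∂[p,q] = [q] − [p].
The 5×9 boundary matrix has rank 4 and Smith normal form diag(1,1,1,1).

∂_2: C_2 → C_1 acts by ∂[p,q,r] = [q,r] − [p,r] + [p,q]. For instance
  ∂ade = de − ae + ad,
  ∂abd = bd − ad + ab.
As a 9×6 matrix over Z this has rank 5, with invariant factors (1,1,1,1,1).

Computing H_k = (kernel of ∂_k) / (image of ∂_{k+1}):

  H_0: rank C_0 − rank ∂_1 = 5 − 4 = 1, and the invariant factors of ∂_1 are all 1, so H_0 = Z.
  H_1: rank ker ∂_1 − rank ∂_2 = (9 − 4) − 5 = 0, and the invariant factors of ∂_2 are all 1, so H_1 = 0.
  H_2: rank ker ∂_2 − rank ∂_3 = (6 − 5) − 0 = 1, and there is no ∂_3, so H_2 = Z.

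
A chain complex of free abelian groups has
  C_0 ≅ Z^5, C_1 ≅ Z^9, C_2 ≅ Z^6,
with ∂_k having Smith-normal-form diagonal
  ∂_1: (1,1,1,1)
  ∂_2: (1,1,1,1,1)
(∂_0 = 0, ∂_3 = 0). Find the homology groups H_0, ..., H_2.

H_0: b_0 = 5 − 0 − 4 = 1; torsion from ∂_1 factors > 1: none. So H_0 = Z.
H_1: b_1 = 9 − 4 − 5 = 0; torsion from ∂_2 factors > 1: none. So H_1 = 0.
H_2: b_2 = 6 − 5 − 0 = 1; torsion from ∂_3 factors > 1: none. So H_2 = Z.

H_0 = Z,  H_1 = 0,  H_2 = Z.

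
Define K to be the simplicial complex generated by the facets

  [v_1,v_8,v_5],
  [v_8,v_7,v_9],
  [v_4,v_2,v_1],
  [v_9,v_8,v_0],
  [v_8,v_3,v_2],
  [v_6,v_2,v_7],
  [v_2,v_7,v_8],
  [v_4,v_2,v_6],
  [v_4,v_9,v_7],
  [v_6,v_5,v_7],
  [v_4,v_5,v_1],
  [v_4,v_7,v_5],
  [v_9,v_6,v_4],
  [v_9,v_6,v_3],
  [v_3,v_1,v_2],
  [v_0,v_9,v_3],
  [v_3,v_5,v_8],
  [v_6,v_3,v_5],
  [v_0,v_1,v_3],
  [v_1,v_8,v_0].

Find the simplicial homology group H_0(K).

We work with the vertex ordering v_0 < v_1 < v_2 < v_3 < v_4 < v_5 < v_6 < v_7 < v_8 < v_9. The simplices of K, each written with vertices in increasing order, are:

  0-simplices (10): [v_0], [v_1], [v_2], [v_3], [v_4], [v_5], [v_6], [v_7], [v_8], [v_9]
  1-simplices (30): (30 of them)
  2-simplices (20): (20 of them)

so the chain groups are C_0 ≅ Z^10, C_1 ≅ Z^30, C_2 ≅ Z^20.

The boundary map ∂_1: C_1 → C_0 sends each edge [p,q] (with p < q) to q − p.
As a 10×30 matrix over Z this has rank 9, with invariant factors (1,1,1,1,1,1,1,1,1).

Boundary ∂_2: C_2 → C_1 acts by ∂[p,q,r] = [q,r] − [p,r] + [p,q]. For instance
  ∂[v_2,v_7,v_8] = [v_7,v_8] − [v_2,v_8] + [v_2,v_7],
  ∂[v_2,v_6,v_7] = [v_6,v_7] − [v_2,v_7] + [v_2,v_6].
This gives a 30×20 integer matrix of rank 20; reducing to Smith normal form yields diagonal entries (1,1,1,1,1,1,1,1,1,1,1,1,1,1,1,1,1,1,1,2).

Computing H_k = (kernel of ∂_k) / (image of ∂_{k+1}):

  H_0: rank C_0 − rank ∂_1 = 10 − 9 = 1, and the invariant factors of ∂_1 are all 1, so H_0 ≅ Z.

(K is a triangulation of the Klein bottle.)

H_0 = Z.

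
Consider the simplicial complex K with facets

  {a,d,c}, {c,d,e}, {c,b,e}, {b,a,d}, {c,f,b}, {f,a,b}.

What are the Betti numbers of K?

We work with the vertex ordering a < b < c < d < e < f. The simplices of K, each written with vertices in increasing order, are:

  0-simplices (6): a, b, c, d, e, f
  1-simplices (12): ab, ac, ad, af, bc, bd, be, bf, cd, ce, cf, de
  2-simplices (6): abd, abf, acd, bce, bcf, cde

giving chain groups C_0 ≅ Z^6, C_1 ≅ Z^12, C_2 ≅ Z^6.

The boundary map ∂_1: C_1 → C_0 maps an edge to its endpoints' difference, ∂[p,q] = q − p.
This gives a 6×12 integer matrix of rank 5; reducing to Smith normal form yields diagonal entries (1,1,1,1,1).

∂_2: C_2 → C_1 sends each 2-simplex [p,q,r] to [q,r] − [p,r] + [p,q]. For instance
  ∂abf = bf − af + ab,
  ∂acd = cd − ad + ac.
This gives a 12×6 integer matrix of rank 6; reducing to Smith normal form yields diagonal entries (1,1,1,1,1,1).

From H_k ≅ ker(∂_k) / im(∂_{k+1}) we obtain:

  H_0: rank C_0 − rank ∂_1 = 6 − 5 = 1, and the invariant factors of ∂_1 are all 1, so H_0 = Z.
  H_1: rank ker ∂_1 − rank ∂_2 = (12 − 5) − 6 = 1, and the invariant factors of ∂_2 are all 1, so H_1 = Z.
  H_2: rank ker ∂_2 − rank ∂_3 = (6 − 6) − 0 = 0, and there is no ∂_3, so H_2 = 0.

(K is a triangulation of the cylinder S^1 x I.)

Hence the Betti numbers are b_0 = 1, b_1 = 1, b_2 = 0.

b_0 = 1, b_1 = 1, b_2 = 0.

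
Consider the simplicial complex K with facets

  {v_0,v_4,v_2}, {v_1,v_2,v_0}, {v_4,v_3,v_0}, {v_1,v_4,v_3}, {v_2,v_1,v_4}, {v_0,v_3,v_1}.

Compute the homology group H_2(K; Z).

H_2 = Z.

We work with the vertex ordering v_0 < v_1 < v_2 < v_3 < v_4. The simplices of K, each written with vertices in increasing order, are:

  0-simplices (5): [v_0], [v_1], [v_2], [v_3], [v_4]
  1-simplices (9): [v_0,v_1], [v_0,v_2], [v_0,v_3], [v_0,v_4], [v_1,v_2], [v_1,v_3], [v_1,v_4], [v_2,v_4], [v_3,v_4]
  2-simplices (6): [v_0,v_1,v_2], [v_0,v_1,v_3], [v_0,v_2,v_4], [v_0,v_3,v_4], [v_1,v_2,v_4], [v_1,v_3,v_4]

so the chain groups are C_0 ≅ Z^5, C_1 ≅ Z^9, C_2 ≅ Z^6.

The boundary map ∂_1: C_1 → C_0 maps an edge to its endpoints' difference, ∂[p,q] = q − p.
The resulting 5×9 matrix has rank 4, and its Smith normal form has invariant factors (1,1,1,1).

∂_2: C_2 → C_1 maps a triangle to the signed sum of its edges. For instance
  ∂[v_0,v_2,v_4] = [v_2,v_4] − [v_0,v_4] + [v_0,v_2],
  ∂[v_0,v_1,v_2] = [v_1,v_2] − [v_0,v_2] + [v_0,v_1].
This gives a 9×6 integer matrix of rank 5; reducing to Smith normal form yields diagonal entries (1,1,1,1,1).

Reading off H_k = ker ∂_k / im ∂_{k+1}:

  H_2: rank ker ∂_2 − rank ∂_3 = (6 − 5) − 0 = 1, and there is no ∂_3, so H_2 = Z.

(K is a triangulation of the 2-sphere S^2.)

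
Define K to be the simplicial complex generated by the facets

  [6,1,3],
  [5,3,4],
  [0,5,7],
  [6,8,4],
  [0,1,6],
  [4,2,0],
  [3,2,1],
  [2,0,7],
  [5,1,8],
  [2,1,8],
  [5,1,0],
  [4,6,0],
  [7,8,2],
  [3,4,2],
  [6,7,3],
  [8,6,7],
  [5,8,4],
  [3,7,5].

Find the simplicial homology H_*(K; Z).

H_0 ≅ Z,  H_1 ≅ Z^2,  H_2 ≅ Z.

Take the total order 0 < 1 < 2 < 3 < 4 < 5 < 6 < 7 < 8 on the vertex set. Then K (dimension 2) consists of the simplices:

  0-simplices (9): [0], [1], [2], [3], [4], [5], [6], [7], [8]
  1-simplices (27): (27 of them)
  2-simplices (18): [0,1,5], [0,1,6], [0,2,4], [0,2,7], [0,4,6], [0,5,7], [1,2,3], [1,2,8], [1,3,6], [1,5,8], [2,3,4], [2,7,8], [3,4,5], [3,5,7], [3,6,7], [4,5,8], [4,6,8], [6,7,8]

so the chain groups are C_0 ≅ Z^9, C_1 ≅ Z^27, C_2 ≅ Z^18.

Boundary ∂_1: C_1 → C_0 sends each edge [p,q] (with p < q) to q − p. For instance
  ∂[1,6] = [6] − [1].
The 9×27 boundary matrix has rank 8 and Smith normal form diag(1,1,1,1,1,1,1,1).

The boundary map ∂_2: C_2 → C_1 maps a triangle to the signed sum of its edges. For instance
  ∂[1,3,6] = [3,6] − [1,6] + [1,3],
  ∂[3,4,5] = [4,5] − [3,5] + [3,4].
This gives a 27×18 integer matrix of rank 17; reducing to Smith normal form yields diagonal entries (1,1,1,1,1,1,1,1,1,1,1,1,1,1,1,1,1).

Now H_k = ker ∂_k / im ∂_{k+1}, so:

  H_0: rank C_0 − rank ∂_1 = 9 − 8 = 1, and the invariant factors of ∂_1 are all 1, so H_0 = Z.
  H_1: rank ker ∂_1 − rank ∂_2 = (27 − 8) − 17 = 2, and the invariant factors of ∂_2 are all 1, so H_1 = Z^2.
  H_2: rank ker ∂_2 − rank ∂_3 = (18 − 17) − 0 = 1, and there is no ∂_3, so H_2 = Z.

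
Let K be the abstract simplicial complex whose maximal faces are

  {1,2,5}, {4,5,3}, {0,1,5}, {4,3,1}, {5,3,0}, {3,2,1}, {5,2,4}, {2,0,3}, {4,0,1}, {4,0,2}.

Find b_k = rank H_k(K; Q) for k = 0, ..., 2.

Take the total order 0 < 1 < 2 < 3 < 4 < 5 on the vertex set. Then K (dimension 2) consists of the simplices:

  0-simplices (6): [0], [1], [2], [3], [4], [5]
  1-simplices (15): [0,1], [0,2], [0,3], [0,4], [0,5], [1,2], [1,3], [1,4], [1,5], [2,3], [2,4], [2,5], [3,4], [3,5], [4,5]
  2-simplices (10): [0,1,4], [0,1,5], [0,2,3], [0,2,4], [0,3,5], [1,2,3], [1,2,5], [1,3,4], [2,4,5], [3,4,5]

Hence C_0 ≅ Z^6, C_1 ≅ Z^15, C_2 ≅ Z^10.

The boundary map ∂_1: C_1 → C_0 sends each edge [p,q] (with p < q) to q − p. For instance
  ∂[3,5] = [5] − [3].
The 6×15 boundary matrix has rank 5 and Smith normal form diag(1,1,1,1,1).

The boundary map ∂_2: C_2 → C_1 sends each 2-simplex [p,q,r] to [q,r] − [p,r] + [p,q]. For instance
  ∂[1,2,5] = [2,5] − [1,5] + [1,2],
  ∂[0,3,5] = [3,5] − [0,5] + [0,3].
The 15×10 boundary matrix has rank 10 and Smith normal form diag(1,1,1,1,1,1,1,1,1,2).

Computing H_k = (kernel of ∂_k) / (image of ∂_{k+1}):

  H_0: rank C_0 − rank ∂_1 = 6 − 5 = 1, and the invariant factors of ∂_1 are all 1, so H_0 ≅ Z.
  H_1: rank ker ∂_1 − rank ∂_2 = (15 − 5) − 10 = 0, and ∂_2 has invariant factor 2 > 1, so H_1 ≅ Z/2Z.
  H_2: rank ker ∂_2 − rank ∂_3 = (10 − 10) − 0 = 0, and there is no ∂_3, so H_2 ≅ 0.

Hence the Betti numbers are b_0 = 1, b_1 = 0, b_2 = 0.

b_0 = 1, b_1 = 0, b_2 = 0.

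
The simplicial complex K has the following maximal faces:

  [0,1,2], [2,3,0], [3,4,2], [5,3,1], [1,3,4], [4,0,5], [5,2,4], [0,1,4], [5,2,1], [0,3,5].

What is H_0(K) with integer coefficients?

Take the total order 0 < 1 < 2 < 3 < 4 < 5 on the vertex set. Then K (dimension 2) consists of the simplices:

  0-simplices (6): [0], [1], [2], [3], [4], [5]
  1-simplices (15): [0,1], [0,2], [0,3], [0,4], [0,5], [1,2], [1,3], [1,4], [1,5], [2,3], [2,4], [2,5], [3,4], [3,5], [4,5]
  2-simplices (10): [0,1,2], [0,1,4], [0,2,3], [0,3,5], [0,4,5], [1,2,5], [1,3,4], [1,3,5], [2,3,4], [2,4,5]

so the chain groups are C_0 ≅ Z^6, C_1 ≅ Z^15, C_2 ≅ Z^10.

The boundary map ∂_1: C_1 → C_0 sends each edge [p,q] (with p < q) to q − p. For instance
  ∂[0,5] = [5] − [0].
The resulting 6×15 matrix has rank 5, and its Smith normal form has invariant factors (1,1,1,1,1).

The boundary map ∂_2: C_2 → C_1 sends each 2-simplex [p,q,r] to [q,r] − [p,r] + [p,q]. For instance
  ∂[0,1,2] = [1,2] − [0,2] + [0,1],
  ∂[0,2,3] = [2,3] − [0,3] + [0,2].
The 15×10 boundary matrix has rank 10 and Smith normal form diag(1,1,1,1,1,1,1,1,1,2).

Reading off H_k = ker ∂_k / im ∂_{k+1}:

  H_0: rank C_0 − rank ∂_1 = 6 − 5 = 1, and the invariant factors of ∂_1 are all 1, so H_0 = Z.

H_0 ≅ Z.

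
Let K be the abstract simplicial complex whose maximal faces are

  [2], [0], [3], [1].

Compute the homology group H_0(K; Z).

H_0 ≅ Z^4.

Order the vertices as 0 < 1 < 2 < 3. Listing each simplex with vertices in this order, K has dimension 0 with simplices:

  0-simplices (4): [0], [1], [2], [3]

Hence C_0 ≅ Z^4.

Computing H_k = (kernel of ∂_k) / (image of ∂_{k+1}):

  H_0: rank C_0 − rank ∂_1 = 4 − 0 = 4, and there is no ∂_1, so H_0 ≅ Z^4.

(K is a triangulation of a set of 4 points.)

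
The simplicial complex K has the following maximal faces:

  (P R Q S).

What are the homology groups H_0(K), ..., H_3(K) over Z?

We work with the vertex ordering P < Q < R < S. The simplices of K, each written with vertices in increasing order, are:

  0-simplices (4): P, Q, R, S
  1-simplices (6): PQ, PR, PS, QR, QS, RS
  2-simplices (4): PQR, PQS, PRS, QRS
  3-simplices (1): PQRS

giving chain groups C_0 ≅ Z^4, C_1 ≅ Z^6, C_2 ≅ Z^4, C_3 ≅ Z^1.

∂_1: C_1 → C_0 is given by ∂[p,q] = [q] − [p].
As a 4×6 matrix over Z this has rank 3, with invariant factors (1,1,1).

The boundary map ∂_2: C_2 → C_1 acts by ∂[p,q,r] = [q,r] − [p,r] + [p,q]. For instance
  ∂QRS = RS − QS + QR,
  ∂PQR = QR − PR + PQ.
The 6×4 boundary matrix has rank 3 and Smith normal form diag(1,1,1).

The boundary map ∂_3: C_3 → C_2 sends each 3-simplex σ to the alternating sum Σ_i (−1)^i (σ with its i-th vertex removed). For instance
  ∂PQRS = QRS − PRS + PQS − PQR.
The resulting 4×1 matrix has rank 1, and its Smith normal form has invariant factors (1).

Now H_k = ker ∂_k / im ∂_{k+1}, so:

  H_0: rank C_0 − rank ∂_1 = 4 − 3 = 1, and the invariant factors of ∂_1 are all 1, so H_0 = Z.
  H_1: rank ker ∂_1 − rank ∂_2 = (6 − 3) − 3 = 0, and the invariant factors of ∂_2 are all 1, so H_1 = 0.
  H_2: rank ker ∂_2 − rank ∂_3 = (4 − 3) − 1 = 0, and the invariant factors of ∂_3 are all 1, so H_2 = 0.
  H_3: rank ker ∂_3 − rank ∂_4 = (1 − 1) − 0 = 0, and there is no ∂_4, so H_3 = 0.

H_0 ≅ Z,  H_1 = 0,  H_2 = 0,  H_3 = 0.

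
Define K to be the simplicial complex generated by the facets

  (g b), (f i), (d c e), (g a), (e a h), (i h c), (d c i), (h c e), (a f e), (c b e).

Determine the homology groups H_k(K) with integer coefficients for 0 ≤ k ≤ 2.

H_0 = Z,  H_1 = Z^2,  H_2 = 0.

K has 9 vertices, 17 edges, 7 triangles.
rank ∂_0 = 0, rank ∂_1 = 8 ⇒ b_0 = 9 − 0 − 8 = 1; all invariant factors of ∂_1 are 1 so no torsion. So H_0 = Z.
rank ∂_1 = 8, rank ∂_2 = 7 ⇒ b_1 = 17 − 8 − 7 = 2; all invariant factors of ∂_2 are 1 so no torsion. So H_1 = Z^2.
rank ∂_2 = 7, rank ∂_3 = 0 ⇒ b_2 = 7 − 7 − 0 = 0. So H_2 = 0.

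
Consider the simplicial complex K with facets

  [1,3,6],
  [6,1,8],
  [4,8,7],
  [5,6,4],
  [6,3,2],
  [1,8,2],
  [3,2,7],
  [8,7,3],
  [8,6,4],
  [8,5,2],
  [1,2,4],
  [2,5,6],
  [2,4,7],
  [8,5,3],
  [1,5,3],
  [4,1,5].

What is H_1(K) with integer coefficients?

We work with the vertex ordering 1 < 2 < 3 < 4 < 5 < 6 < 7 < 8. The simplices of K, each written with vertices in increasing order, are:

  0-simplices (8): [1], [2], [3], [4], [5], [6], [7], [8]
  1-simplices (24): (24 of them)
  2-simplices (16): [1,2,4], [1,2,8], [1,3,5], [1,3,6], [1,4,5], [1,6,8], [2,3,6], [2,3,7], [2,4,7], [2,5,6], [2,5,8], [3,5,8], [3,7,8], [4,5,6], [4,6,8], [4,7,8]

Hence C_0 ≅ Z^8, C_1 ≅ Z^24, C_2 ≅ Z^16.

The boundary map ∂_1: C_1 → C_0 sends each edge [p,q] (with p < q) to q − p. For instance
  ∂[3,7] = [7] − [3].
This gives a 8×24 integer matrix of rank 7; reducing to Smith normal form yields diagonal entries (1,1,1,1,1,1,1).

Boundary ∂_2: C_2 → C_1 maps a triangle to the signed sum of its edges. For instance
  ∂[1,3,5] = [3,5] − [1,5] + [1,3],
  ∂[1,2,4] = [2,4] − [1,4] + [1,2].
The 24×16 boundary matrix has rank 15 and Smith normal form diag(1,1,1,1,1,1,1,1,1,1,1,1,1,1,1).

Computing H_k = (kernel of ∂_k) / (image of ∂_{k+1}):

  H_1: rank ker ∂_1 − rank ∂_2 = (24 − 7) − 15 = 2, and the invariant factors of ∂_2 are all 1, so H_1 ≅ Z^2.

H_1 ≅ Z^2.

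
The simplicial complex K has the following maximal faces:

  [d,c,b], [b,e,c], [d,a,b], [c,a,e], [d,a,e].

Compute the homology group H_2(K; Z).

We work with the vertex ordering a < b < c < d < e. The simplices of K, each written with vertices in increasing order, are:

  0-simplices (5): a, b, c, d, e
  1-simplices (10): ab, ac, ad, ae, bc, bd, be, cd, ce, de
  2-simplices (5): abd, ace, ade, bcd, bce

giving chain groups C_0 ≅ Z^5, C_1 ≅ Z^10, C_2 ≅ Z^5.

∂_1: C_1 → C_0 maps an edge to its endpoints' difference, ∂[p,q] = q − p. For instance
  ∂cd = d − c.
This gives a 5×10 integer matrix of rank 4; reducing to Smith normal form yields diagonal entries (1,1,1,1).

∂_2: C_2 → C_1 maps a triangle to the signed sum of its edges. For instance
  ∂bce = ce − be + bc,
  ∂abd = bd − ad + ab.
This gives a 10×5 integer matrix of rank 5; reducing to Smith normal form yields diagonal entries (1,1,1,1,1).

Computing H_k = (kernel of ∂_k) / (image of ∂_{k+1}):

  H_2: rank ker ∂_2 − rank ∂_3 = (5 − 5) − 0 = 0, and there is no ∂_3, so H_2 = 0.

(K is a triangulation of the Möbius band.)

H_2 ≅ 0.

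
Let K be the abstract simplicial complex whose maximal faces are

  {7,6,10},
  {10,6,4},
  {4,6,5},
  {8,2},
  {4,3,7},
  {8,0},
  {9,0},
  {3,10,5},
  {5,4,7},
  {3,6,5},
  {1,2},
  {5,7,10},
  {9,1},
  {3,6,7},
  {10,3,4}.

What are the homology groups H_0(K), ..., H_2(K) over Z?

K has 11 vertices, 20 edges, 10 triangles.
rank ∂_0 = 0, rank ∂_1 = 9 ⇒ b_0 = 11 − 0 − 9 = 2; all invariant factors of ∂_1 are 1 so no torsion. So H_0 = Z^2.
rank ∂_1 = 9, rank ∂_2 = 10 ⇒ b_1 = 20 − 9 − 10 = 1; ∂_2 has invariant factor(s) [2] giving torsion. So H_1 = Z ⊕ Z/2.
rank ∂_2 = 10, rank ∂_3 = 0 ⇒ b_2 = 10 − 10 − 0 = 0. So H_2 = 0.

H_0 = Z^2,  H_1 = Z ⊕ Z/2,  H_2 = 0.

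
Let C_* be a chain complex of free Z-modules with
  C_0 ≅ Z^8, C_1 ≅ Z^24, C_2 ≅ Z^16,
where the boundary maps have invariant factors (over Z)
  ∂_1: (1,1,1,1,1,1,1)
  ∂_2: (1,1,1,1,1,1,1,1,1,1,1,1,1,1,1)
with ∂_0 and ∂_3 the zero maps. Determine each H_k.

H_0 = Z,  H_1 = Z^2,  H_2 = Z.

H_0: b_0 = 8 − 0 − 7 = 1; torsion from ∂_1 factors > 1: none. So H_0 = Z.
H_1: b_1 = 24 − 7 − 15 = 2; torsion from ∂_2 factors > 1: none. So H_1 = Z^2.
H_2: b_2 = 16 − 15 − 0 = 1; torsion from ∂_3 factors > 1: none. So H_2 = Z.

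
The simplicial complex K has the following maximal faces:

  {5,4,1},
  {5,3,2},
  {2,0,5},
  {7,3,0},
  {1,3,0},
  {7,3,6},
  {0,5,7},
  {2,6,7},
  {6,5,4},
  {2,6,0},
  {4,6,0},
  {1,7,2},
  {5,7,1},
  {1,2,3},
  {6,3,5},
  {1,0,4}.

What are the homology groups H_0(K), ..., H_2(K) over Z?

Fix the vertex order 0 < 1 < 2 < 3 < 4 < 5 < 6 < 7 and write every simplex with vertices in increasing order. Then dim K = 2 and the simplices of K are:

  0-simplices (8): [0], [1], [2], [3], [4], [5], [6], [7]
  1-simplices (24): (24 of them)
  2-simplices (16): [0,1,3], [0,1,4], [0,2,5], [0,2,6], [0,3,7], [0,4,6], [0,5,7], [1,2,3], [1,2,7], [1,4,5], [1,5,7], [2,3,5], [2,6,7], [3,5,6], [3,6,7], [4,5,6]

so the chain groups are C_0 ≅ Z^8, C_1 ≅ Z^24, C_2 ≅ Z^16.

Boundary ∂_1: C_1 → C_0 is given by ∂[p,q] = [q] − [p].
As a 8×24 matrix over Z this has rank 7, with invariant factors (1,1,1,1,1,1,1).

∂_2: C_2 → C_1 sends each 2-simplex [p,q,r] to [q,r] − [p,r] + [p,q]. For instance
  ∂[0,5,7] = [5,7] − [0,7] + [0,5],
  ∂[3,6,7] = [6,7] − [3,7] + [3,6].
As a 24×16 matrix over Z this has rank 15, with invariant factors (1,1,1,1,1,1,1,1,1,1,1,1,1,1,1).

Computing H_k = (kernel of ∂_k) / (image of ∂_{k+1}):

  H_0: rank C_0 − rank ∂_1 = 8 − 7 = 1, and the invariant factors of ∂_1 are all 1, so H_0 ≅ Z.
  H_1: rank ker ∂_1 − rank ∂_2 = (24 − 7) − 15 = 2, and the invariant factors of ∂_2 are all 1, so H_1 ≅ Z^2.
  H_2: rank ker ∂_2 − rank ∂_3 = (16 − 15) − 0 = 1, and there is no ∂_3, so H_2 ≅ Z.

(K is a triangulation of the torus T^2.)

H_0 ≅ Z,  H_1 ≅ Z^2,  H_2 ≅ Z.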